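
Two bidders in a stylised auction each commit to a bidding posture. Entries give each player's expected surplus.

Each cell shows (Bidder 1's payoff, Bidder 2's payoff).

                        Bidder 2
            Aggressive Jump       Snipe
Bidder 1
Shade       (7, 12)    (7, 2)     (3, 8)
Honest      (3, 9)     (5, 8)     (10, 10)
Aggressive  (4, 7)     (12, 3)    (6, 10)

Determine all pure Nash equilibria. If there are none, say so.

Bidder 1 against Aggressive: payoffs 7, 3, 4 → best response Shade.
Bidder 1 against Jump: payoffs 7, 5, 12 → best response Aggressive.
Bidder 1 against Snipe: payoffs 3, 10, 6 → best response Honest.
Bidder 2 against Shade: payoffs 12, 2, 8 → best response Aggressive.
Bidder 2 against Honest: payoffs 9, 8, 10 → best response Snipe.
Bidder 2 against Aggressive: payoffs 7, 3, 10 → best response Snipe.
Mutual best responses: (Shade, Aggressive); (Honest, Snipe).

(Shade, Aggressive); (Honest, Snipe)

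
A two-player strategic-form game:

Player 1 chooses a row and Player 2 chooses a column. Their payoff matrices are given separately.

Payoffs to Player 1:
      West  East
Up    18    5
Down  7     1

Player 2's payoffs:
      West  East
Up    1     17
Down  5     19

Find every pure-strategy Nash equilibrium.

Check each profile: it is a Nash equilibrium iff no player can strictly gain by switching unilaterally.
(Up, West): Player 2 can switch to East (1 → 17). Not NE.
(Up, East): Player 1 gets 5, best alternative 1; Player 2 gets 17, best alternative 1. No profitable deviation — NE.
(Down, West): Player 1 can switch to Up (7 → 18). Not NE.
(Down, East): Player 1 can switch to Up (1 → 5). Not NE.

The unique pure-strategy Nash equilibrium is (Up, East).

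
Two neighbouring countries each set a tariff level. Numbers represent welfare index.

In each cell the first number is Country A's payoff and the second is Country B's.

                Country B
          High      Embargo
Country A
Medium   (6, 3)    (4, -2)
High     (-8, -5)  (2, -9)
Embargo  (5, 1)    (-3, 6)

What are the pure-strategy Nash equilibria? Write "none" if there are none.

Pure NE: (Medium, High)

Check each profile: it is a Nash equilibrium iff no player can strictly gain by switching unilaterally.
(Medium, High): Country A gets 6, best alternative 5; Country B gets 3, best alternative -2. No profitable deviation — NE.
(Medium, Embargo): Country B can switch to High (-2 → 3). Not NE.
(High, High): Country A can switch to Medium (-8 → 6). Not NE.
(High, Embargo): Country A can switch to Medium (2 → 4). Not NE.
(Embargo, High): Country A can switch to Medium (5 → 6). Not NE.
(Embargo, Embargo): Country A can switch to Medium (-3 → 4). Not NE.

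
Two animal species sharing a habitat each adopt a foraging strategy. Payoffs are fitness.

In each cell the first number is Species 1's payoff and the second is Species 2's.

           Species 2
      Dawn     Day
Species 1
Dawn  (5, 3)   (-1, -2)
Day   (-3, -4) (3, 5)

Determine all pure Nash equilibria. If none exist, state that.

The pure Nash equilibria are (Dawn, Dawn) and (Day, Day).

Check each profile: it is a Nash equilibrium iff no player can strictly gain by switching unilaterally.
(Dawn, Dawn): Species 1 gets 5, best alternative -3; Species 2 gets 3, best alternative -2. No profitable deviation — NE.
(Dawn, Day): Species 1 can switch to Day (-1 → 3). Not NE.
(Day, Dawn): Species 1 can switch to Dawn (-3 → 5). Not NE.
(Day, Day): Species 1 gets 3, best alternative -1; Species 2 gets 5, best alternative -4. No profitable deviation — NE.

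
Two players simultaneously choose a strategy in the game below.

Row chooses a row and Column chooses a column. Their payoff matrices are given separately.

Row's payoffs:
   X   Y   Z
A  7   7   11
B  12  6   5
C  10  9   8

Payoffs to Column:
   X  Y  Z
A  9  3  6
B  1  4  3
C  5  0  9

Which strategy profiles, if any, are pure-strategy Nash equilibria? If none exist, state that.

This game has no pure Nash equilibrium.

Mark each player's best response to every combination of opponents' strategies; a profile where every player is best-responding is a pure Nash equilibrium.
Row against X: payoffs 7, 12, 10 → best response B.
Row against Y: payoffs 7, 6, 9 → best response C.
Row against Z: payoffs 11, 5, 8 → best response A.
Column against A: payoffs 9, 3, 6 → best response X.
Column against B: payoffs 1, 4, 3 → best response Y.
Column against C: payoffs 5, 0, 9 → best response Z.
No profile is a mutual best response for all players.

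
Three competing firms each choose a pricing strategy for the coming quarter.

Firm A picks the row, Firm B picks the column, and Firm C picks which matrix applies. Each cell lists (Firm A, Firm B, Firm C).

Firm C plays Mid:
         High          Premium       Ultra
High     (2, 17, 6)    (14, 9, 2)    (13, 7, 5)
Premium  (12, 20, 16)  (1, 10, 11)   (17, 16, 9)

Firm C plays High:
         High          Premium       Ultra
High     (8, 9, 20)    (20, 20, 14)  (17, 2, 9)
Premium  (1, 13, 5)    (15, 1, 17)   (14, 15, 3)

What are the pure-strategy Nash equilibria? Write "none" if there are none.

(High, Premium, High), (Premium, High, Mid)

Firm A against (High, Mid): payoffs 2, 12 → best response Premium.
Firm A against (High, High): payoffs 8, 1 → best response High.
Firm A against (Premium, Mid): payoffs 14, 1 → best response High.
Firm A against (Premium, High): payoffs 20, 15 → best response High.
Firm A against (Ultra, Mid): payoffs 13, 17 → best response Premium.
Firm A against (Ultra, High): payoffs 17, 14 → best response High.
Firm B against (High, Mid): payoffs 17, 9, 7 → best response High.
Firm B against (High, High): payoffs 9, 20, 2 → best response Premium.
Firm B against (Premium, Mid): payoffs 20, 10, 16 → best response High.
Firm B against (Premium, High): payoffs 13, 1, 15 → best response Ultra.
Firm C against (High, High): payoffs 6, 20 → best response High.
Firm C against (High, Premium): payoffs 2, 14 → best response High.
Firm C against (High, Ultra): payoffs 5, 9 → best response High.
Firm C against (Premium, High): payoffs 16, 5 → best response Mid.
Firm C against (Premium, Premium): payoffs 11, 17 → best response High.
Firm C against (Premium, Ultra): payoffs 9, 3 → best response Mid.
Mutual best responses: (High, Premium, High); (Premium, High, Mid).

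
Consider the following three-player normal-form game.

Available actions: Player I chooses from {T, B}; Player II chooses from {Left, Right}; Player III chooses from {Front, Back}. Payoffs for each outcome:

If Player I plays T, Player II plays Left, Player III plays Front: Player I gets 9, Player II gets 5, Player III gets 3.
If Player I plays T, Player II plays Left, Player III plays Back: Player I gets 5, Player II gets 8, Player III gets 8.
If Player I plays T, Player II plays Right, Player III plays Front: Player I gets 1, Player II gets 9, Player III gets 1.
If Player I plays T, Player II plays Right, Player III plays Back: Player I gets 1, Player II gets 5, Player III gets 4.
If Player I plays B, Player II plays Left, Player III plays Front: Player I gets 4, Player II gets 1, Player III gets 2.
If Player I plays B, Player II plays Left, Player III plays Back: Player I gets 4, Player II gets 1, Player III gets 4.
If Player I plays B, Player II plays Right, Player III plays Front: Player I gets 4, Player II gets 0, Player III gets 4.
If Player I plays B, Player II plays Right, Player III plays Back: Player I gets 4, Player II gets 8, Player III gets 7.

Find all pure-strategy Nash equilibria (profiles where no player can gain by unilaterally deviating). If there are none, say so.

For each player, find the best response to each opponent profile; mutual best responses are the pure NE.
Player I against (Left, Front): payoffs 9, 4 → best response T.
Player I against (Left, Back): payoffs 5, 4 → best response T.
Player I against (Right, Front): payoffs 1, 4 → best response B.
Player I against (Right, Back): payoffs 1, 4 → best response B.
Player II against (T, Front): payoffs 5, 9 → best response Right.
Player II against (T, Back): payoffs 8, 5 → best response Left.
Player II against (B, Front): payoffs 1, 0 → best response Left.
Player II against (B, Back): payoffs 1, 8 → best response Right.
Player III against (T, Left): payoffs 3, 8 → best response Back.
Player III against (T, Right): payoffs 1, 4 → best response Back.
Player III against (B, Left): payoffs 2, 4 → best response Back.
Player III against (B, Right): payoffs 4, 7 → best response Back.
Mutual best responses: (T, Left, Back); (B, Right, Back).

The pure Nash equilibria are (T, Left, Back), (B, Right, Back).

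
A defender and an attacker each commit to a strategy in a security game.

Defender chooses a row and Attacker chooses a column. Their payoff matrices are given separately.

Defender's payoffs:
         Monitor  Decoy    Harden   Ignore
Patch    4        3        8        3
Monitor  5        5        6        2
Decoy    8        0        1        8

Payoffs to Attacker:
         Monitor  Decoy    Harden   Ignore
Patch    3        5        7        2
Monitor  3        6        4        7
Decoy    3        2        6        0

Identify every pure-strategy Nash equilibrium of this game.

Defender against Monitor: payoffs 4, 5, 8 → best response Decoy.
Defender against Decoy: payoffs 3, 5, 0 → best response Monitor.
Defender against Harden: payoffs 8, 6, 1 → best response Patch.
Defender against Ignore: payoffs 3, 2, 8 → best response Decoy.
Attacker against Patch: payoffs 3, 5, 7, 2 → best response Harden.
Attacker against Monitor: payoffs 3, 6, 4, 7 → best response Ignore.
Attacker against Decoy: payoffs 3, 2, 6, 0 → best response Harden.
Mutual best responses: (Patch, Harden).

The unique pure-strategy Nash equilibrium is (Patch, Harden).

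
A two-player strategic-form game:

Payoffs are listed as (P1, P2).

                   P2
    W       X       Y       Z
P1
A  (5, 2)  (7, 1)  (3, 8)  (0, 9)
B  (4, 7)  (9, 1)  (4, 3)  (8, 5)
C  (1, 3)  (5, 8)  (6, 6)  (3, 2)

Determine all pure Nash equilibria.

none

Check each profile: it is a Nash equilibrium iff no player can strictly gain by switching unilaterally.
(A, W): P2 can switch to Y (2 → 8). Not NE.
(A, X): P1 can switch to B (7 → 9). Not NE.
(A, Y): P1 can switch to B (3 → 4). Not NE.
(A, Z): P1 can switch to B (0 → 8). Not NE.
(B, W): P1 can switch to A (4 → 5). Not NE.
(B, X): P2 can switch to W (1 → 7). Not NE.
(B, Y): P1 can switch to C (4 → 6). Not NE.
(B, Z): P2 can switch to W (5 → 7). Not NE.
(The remaining 4 profiles each have a profitable deviation by the same check.)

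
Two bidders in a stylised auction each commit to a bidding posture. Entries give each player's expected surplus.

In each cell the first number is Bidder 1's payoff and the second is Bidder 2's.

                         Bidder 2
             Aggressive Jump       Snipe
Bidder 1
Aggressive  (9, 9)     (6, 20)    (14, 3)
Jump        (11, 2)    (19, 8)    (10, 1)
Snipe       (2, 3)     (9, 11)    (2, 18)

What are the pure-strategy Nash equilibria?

(Aggressive, Aggressive): Bidder 1 can switch to Jump (9 → 11). Not NE.
(Aggressive, Jump): Bidder 1 can switch to Jump (6 → 19). Not NE.
(Aggressive, Snipe): Bidder 2 can switch to Aggressive (3 → 9). Not NE.
(Jump, Aggressive): Bidder 2 can switch to Jump (2 → 8). Not NE.
(Jump, Jump): Bidder 1 gets 19, best alternative 9; Bidder 2 gets 8, best alternative 2. No profitable deviation — NE.
(Jump, Snipe): Bidder 1 can switch to Aggressive (10 → 14). Not NE.
(Snipe, Aggressive): Bidder 1 can switch to Aggressive (2 → 9). Not NE.
(Snipe, Jump): Bidder 1 can switch to Jump (9 → 19). Not NE.
(Snipe, Snipe): Bidder 1 can switch to Aggressive (2 → 14). Not NE.

Pure NE: (Jump, Jump)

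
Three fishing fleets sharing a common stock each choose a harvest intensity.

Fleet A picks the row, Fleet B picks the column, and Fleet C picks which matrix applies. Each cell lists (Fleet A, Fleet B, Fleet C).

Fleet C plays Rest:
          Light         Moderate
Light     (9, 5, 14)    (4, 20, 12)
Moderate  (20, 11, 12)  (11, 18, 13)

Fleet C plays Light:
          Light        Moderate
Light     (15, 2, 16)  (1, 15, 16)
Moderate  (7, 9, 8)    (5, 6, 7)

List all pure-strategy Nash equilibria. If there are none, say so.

(Light, Light, Rest): Fleet A can switch to Moderate (9 → 20). Not NE.
(Light, Light, Light): Fleet B can switch to Moderate (2 → 15). Not NE.
(Light, Moderate, Rest): Fleet A can switch to Moderate (4 → 11). Not NE.
(Light, Moderate, Light): Fleet A can switch to Moderate (1 → 5). Not NE.
(Moderate, Light, Rest): Fleet B can switch to Moderate (11 → 18). Not NE.
(Moderate, Light, Light): Fleet A can switch to Light (7 → 15). Not NE.
(Moderate, Moderate, Rest): Fleet A gets 11, best alternative 4; Fleet B gets 18, best alternative 11; Fleet C gets 13, best alternative 7. No profitable deviation — NE.
(Moderate, Moderate, Light): Fleet B can switch to Light (6 → 9). Not NE.

Pure NE: (Moderate, Moderate, Rest)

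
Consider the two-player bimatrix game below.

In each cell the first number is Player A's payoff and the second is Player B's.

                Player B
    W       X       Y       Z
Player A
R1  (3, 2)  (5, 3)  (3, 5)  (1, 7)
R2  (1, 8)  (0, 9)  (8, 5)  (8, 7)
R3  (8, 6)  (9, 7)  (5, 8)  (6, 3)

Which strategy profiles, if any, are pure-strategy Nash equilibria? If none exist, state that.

(R1, W): Player A can switch to R3 (3 → 8). Not NE.
(R1, X): Player A can switch to R3 (5 → 9). Not NE.
(R1, Y): Player A can switch to R2 (3 → 8). Not NE.
(R1, Z): Player A can switch to R2 (1 → 8). Not NE.
(R2, W): Player A can switch to R1 (1 → 3). Not NE.
(R2, X): Player A can switch to R1 (0 → 5). Not NE.
(R2, Y): Player B can switch to W (5 → 8). Not NE.
(R2, Z): Player B can switch to W (7 → 8). Not NE.
(R3, W): Player B can switch to X (6 → 7). Not NE.
(R3, X): Player B can switch to Y (7 → 8). Not NE.
(R3, Y): Player A can switch to R2 (5 → 8). Not NE.
(R3, Z): Player A can switch to R2 (6 → 8). Not NE.

There is no pure-strategy Nash equilibrium.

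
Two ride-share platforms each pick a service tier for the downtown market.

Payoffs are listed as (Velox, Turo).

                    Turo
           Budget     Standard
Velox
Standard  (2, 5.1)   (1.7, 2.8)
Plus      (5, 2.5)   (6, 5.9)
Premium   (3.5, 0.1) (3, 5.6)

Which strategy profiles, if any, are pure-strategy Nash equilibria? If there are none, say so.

(Plus, Standard)

Velox against Budget: payoffs 2, 5, 3.5 → best response Plus.
Velox against Standard: payoffs 1.7, 6, 3 → best response Plus.
Turo against Standard: payoffs 5.1, 2.8 → best response Budget.
Turo against Plus: payoffs 2.5, 5.9 → best response Standard.
Turo against Premium: payoffs 0.1, 5.6 → best response Standard.
Mutual best responses: (Plus, Standard).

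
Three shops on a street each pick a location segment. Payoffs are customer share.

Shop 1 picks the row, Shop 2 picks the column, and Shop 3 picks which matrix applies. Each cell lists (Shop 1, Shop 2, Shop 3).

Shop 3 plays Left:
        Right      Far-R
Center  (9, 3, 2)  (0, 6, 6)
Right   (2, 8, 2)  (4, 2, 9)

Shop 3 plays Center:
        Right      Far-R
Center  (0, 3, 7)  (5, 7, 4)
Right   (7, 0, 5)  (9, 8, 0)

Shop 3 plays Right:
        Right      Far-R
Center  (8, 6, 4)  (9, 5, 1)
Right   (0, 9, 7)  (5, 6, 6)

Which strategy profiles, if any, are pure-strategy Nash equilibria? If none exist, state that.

No pure-strategy Nash equilibrium.

(Center, Right, Left): Shop 2 can switch to Far-R (3 → 6). Not NE.
(Center, Right, Center): Shop 1 can switch to Right (0 → 7). Not NE.
(Center, Right, Right): Shop 3 can switch to Center (4 → 7). Not NE.
(Center, Far-R, Left): Shop 1 can switch to Right (0 → 4). Not NE.
(Center, Far-R, Center): Shop 1 can switch to Right (5 → 9). Not NE.
(Center, Far-R, Right): Shop 2 can switch to Right (5 → 6). Not NE.
(Right, Right, Left): Shop 1 can switch to Center (2 → 9). Not NE.
(Right, Right, Center): Shop 2 can switch to Far-R (0 → 8). Not NE.
(The remaining 4 profiles each have a profitable deviation by the same check.)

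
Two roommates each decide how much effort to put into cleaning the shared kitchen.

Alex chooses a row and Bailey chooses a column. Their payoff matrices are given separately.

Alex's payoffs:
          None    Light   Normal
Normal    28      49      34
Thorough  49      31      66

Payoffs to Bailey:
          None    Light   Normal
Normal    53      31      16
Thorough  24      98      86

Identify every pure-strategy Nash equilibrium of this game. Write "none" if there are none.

Mark each player's best response to every combination of opponents' strategies; a profile where every player is best-responding is a pure Nash equilibrium.
Alex against None: payoffs 28, 49 → best response Thorough.
Alex against Light: payoffs 49, 31 → best response Normal.
Alex against Normal: payoffs 34, 66 → best response Thorough.
Bailey against Normal: payoffs 53, 31, 16 → best response None.
Bailey against Thorough: payoffs 24, 98, 86 → best response Light.
No profile is a mutual best response for all players.

none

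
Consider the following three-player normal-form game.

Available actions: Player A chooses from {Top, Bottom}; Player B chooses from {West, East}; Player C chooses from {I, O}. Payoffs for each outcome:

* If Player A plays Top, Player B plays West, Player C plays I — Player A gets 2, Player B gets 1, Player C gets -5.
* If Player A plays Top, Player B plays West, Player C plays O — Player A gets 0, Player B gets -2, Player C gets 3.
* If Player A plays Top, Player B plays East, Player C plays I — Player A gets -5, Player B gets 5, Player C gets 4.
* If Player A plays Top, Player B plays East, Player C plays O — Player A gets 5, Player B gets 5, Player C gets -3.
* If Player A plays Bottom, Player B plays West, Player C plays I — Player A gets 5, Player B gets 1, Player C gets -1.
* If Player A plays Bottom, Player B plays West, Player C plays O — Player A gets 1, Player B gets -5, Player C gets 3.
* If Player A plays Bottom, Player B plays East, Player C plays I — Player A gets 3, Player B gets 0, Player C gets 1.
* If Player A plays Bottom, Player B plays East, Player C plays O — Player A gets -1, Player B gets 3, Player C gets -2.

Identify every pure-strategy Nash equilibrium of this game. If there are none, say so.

(Top, West, I): Player A can switch to Bottom (2 → 5). Not NE.
(Top, West, O): Player A can switch to Bottom (0 → 1). Not NE.
(Top, East, I): Player A can switch to Bottom (-5 → 3). Not NE.
(Top, East, O): Player C can switch to I (-3 → 4). Not NE.
(Bottom, West, I): Player C can switch to O (-1 → 3). Not NE.
(Bottom, West, O): Player B can switch to East (-5 → 3). Not NE.
(Bottom, East, I): Player B can switch to West (0 → 1). Not NE.
(Bottom, East, O): Player A can switch to Top (-1 → 5). Not NE.

none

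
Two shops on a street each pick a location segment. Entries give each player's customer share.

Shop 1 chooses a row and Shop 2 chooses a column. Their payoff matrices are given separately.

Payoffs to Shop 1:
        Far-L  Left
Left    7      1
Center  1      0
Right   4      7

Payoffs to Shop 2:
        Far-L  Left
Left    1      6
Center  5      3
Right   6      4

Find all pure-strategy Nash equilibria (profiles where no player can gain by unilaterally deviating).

(Left, Far-L): Shop 2 can switch to Left (1 → 6). Not NE.
(Left, Left): Shop 1 can switch to Right (1 → 7). Not NE.
(Center, Far-L): Shop 1 can switch to Left (1 → 7). Not NE.
(Center, Left): Shop 1 can switch to Left (0 → 1). Not NE.
(Right, Far-L): Shop 1 can switch to Left (4 → 7). Not NE.
(Right, Left): Shop 2 can switch to Far-L (4 → 6). Not NE.

none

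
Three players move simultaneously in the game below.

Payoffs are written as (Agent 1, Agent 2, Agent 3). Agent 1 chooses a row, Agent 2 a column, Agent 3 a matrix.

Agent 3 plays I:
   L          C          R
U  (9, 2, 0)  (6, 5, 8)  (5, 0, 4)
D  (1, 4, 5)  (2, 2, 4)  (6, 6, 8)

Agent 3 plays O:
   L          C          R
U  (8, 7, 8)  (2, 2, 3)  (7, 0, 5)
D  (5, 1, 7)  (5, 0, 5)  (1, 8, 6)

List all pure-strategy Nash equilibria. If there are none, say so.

Pure-strategy Nash equilibria: (U, L, O), (U, C, I), (D, R, I)

Agent 1 against (L, I): payoffs 9, 1 → best response U.
Agent 1 against (L, O): payoffs 8, 5 → best response U.
Agent 1 against (C, I): payoffs 6, 2 → best response U.
Agent 1 against (C, O): payoffs 2, 5 → best response D.
Agent 1 against (R, I): payoffs 5, 6 → best response D.
Agent 1 against (R, O): payoffs 7, 1 → best response U.
Agent 2 against (U, I): payoffs 2, 5, 0 → best response C.
Agent 2 against (U, O): payoffs 7, 2, 0 → best response L.
Agent 2 against (D, I): payoffs 4, 2, 6 → best response R.
Agent 2 against (D, O): payoffs 1, 0, 8 → best response R.
Agent 3 against (U, L): payoffs 0, 8 → best response O.
Agent 3 against (U, C): payoffs 8, 3 → best response I.
Agent 3 against (U, R): payoffs 4, 5 → best response O.
Agent 3 against (D, L): payoffs 5, 7 → best response O.
Agent 3 against (D, C): payoffs 4, 5 → best response O.
Agent 3 against (D, R): payoffs 8, 6 → best response I.
Mutual best responses: (U, L, O); (U, C, I); (D, R, I).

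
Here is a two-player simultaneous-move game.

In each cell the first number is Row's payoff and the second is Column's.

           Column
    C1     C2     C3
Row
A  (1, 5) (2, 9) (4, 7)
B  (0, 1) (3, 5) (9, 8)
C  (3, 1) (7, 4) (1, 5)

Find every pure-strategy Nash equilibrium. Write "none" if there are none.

(A, C1): Row can switch to C (1 → 3). Not NE.
(A, C2): Row can switch to B (2 → 3). Not NE.
(A, C3): Row can switch to B (4 → 9). Not NE.
(B, C1): Row can switch to A (0 → 1). Not NE.
(B, C2): Row can switch to C (3 → 7). Not NE.
(B, C3): Row gets 9, best alternative 4; Column gets 8, best alternative 5. No profitable deviation — NE.
(C, C1): Column can switch to C2 (1 → 4). Not NE.
(C, C2): Column can switch to C3 (4 → 5). Not NE.
(C, C3): Row can switch to A (1 → 4). Not NE.

(B, C3)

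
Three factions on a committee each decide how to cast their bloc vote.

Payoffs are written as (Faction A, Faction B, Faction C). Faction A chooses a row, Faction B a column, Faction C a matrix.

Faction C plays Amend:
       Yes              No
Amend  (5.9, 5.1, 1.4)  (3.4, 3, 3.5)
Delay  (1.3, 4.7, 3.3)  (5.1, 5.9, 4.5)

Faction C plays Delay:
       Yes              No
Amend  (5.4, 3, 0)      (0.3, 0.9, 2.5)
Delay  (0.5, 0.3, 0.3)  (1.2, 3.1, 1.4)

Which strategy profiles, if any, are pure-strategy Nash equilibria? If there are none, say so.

Faction A against (Yes, Amend): payoffs 5.9, 1.3 → best response Amend.
Faction A against (Yes, Delay): payoffs 5.4, 0.5 → best response Amend.
Faction A against (No, Amend): payoffs 3.4, 5.1 → best response Delay.
Faction A against (No, Delay): payoffs 0.3, 1.2 → best response Delay.
Faction B against (Amend, Amend): payoffs 5.1, 3 → best response Yes.
Faction B against (Amend, Delay): payoffs 3, 0.9 → best response Yes.
Faction B against (Delay, Amend): payoffs 4.7, 5.9 → best response No.
Faction B against (Delay, Delay): payoffs 0.3, 3.1 → best response No.
Faction C against (Amend, Yes): payoffs 1.4, 0 → best response Amend.
Faction C against (Amend, No): payoffs 3.5, 2.5 → best response Amend.
Faction C against (Delay, Yes): payoffs 3.3, 0.3 → best response Amend.
Faction C against (Delay, No): payoffs 4.5, 1.4 → best response Amend.
Mutual best responses: (Amend, Yes, Amend); (Delay, No, Amend).

(Amend, Yes, Amend) and (Delay, No, Amend)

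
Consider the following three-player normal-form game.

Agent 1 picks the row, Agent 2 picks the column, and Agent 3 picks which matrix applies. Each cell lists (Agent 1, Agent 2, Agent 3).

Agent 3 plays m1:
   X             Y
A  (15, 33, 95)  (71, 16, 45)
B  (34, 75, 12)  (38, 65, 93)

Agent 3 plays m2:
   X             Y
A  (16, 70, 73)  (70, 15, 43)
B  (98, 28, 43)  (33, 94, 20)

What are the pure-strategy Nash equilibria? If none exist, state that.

(A, X, m1): Agent 1 can switch to B (15 → 34). Not NE.
(A, X, m2): Agent 1 can switch to B (16 → 98). Not NE.
(A, Y, m1): Agent 2 can switch to X (16 → 33). Not NE.
(A, Y, m2): Agent 2 can switch to X (15 → 70). Not NE.
(B, X, m1): Agent 3 can switch to m2 (12 → 43). Not NE.
(B, X, m2): Agent 2 can switch to Y (28 → 94). Not NE.
(B, Y, m1): Agent 1 can switch to A (38 → 71). Not NE.
(B, Y, m2): Agent 1 can switch to A (33 → 70). Not NE.

none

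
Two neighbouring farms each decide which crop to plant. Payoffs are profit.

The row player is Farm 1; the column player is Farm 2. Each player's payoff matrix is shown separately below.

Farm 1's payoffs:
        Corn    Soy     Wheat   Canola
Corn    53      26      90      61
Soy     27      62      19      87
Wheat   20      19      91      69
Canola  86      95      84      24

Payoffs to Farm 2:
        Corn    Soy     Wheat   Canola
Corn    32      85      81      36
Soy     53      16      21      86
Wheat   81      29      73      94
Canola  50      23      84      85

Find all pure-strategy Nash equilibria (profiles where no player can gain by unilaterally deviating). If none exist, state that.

The unique pure-strategy Nash equilibrium is (Soy, Canola).

(Corn, Corn): Farm 1 can switch to Canola (53 → 86). Not NE.
(Corn, Soy): Farm 1 can switch to Soy (26 → 62). Not NE.
(Corn, Wheat): Farm 1 can switch to Wheat (90 → 91). Not NE.
(Corn, Canola): Farm 1 can switch to Soy (61 → 87). Not NE.
(Soy, Corn): Farm 1 can switch to Corn (27 → 53). Not NE.
(Soy, Soy): Farm 1 can switch to Canola (62 → 95). Not NE.
(Soy, Canola): Farm 1 gets 87, best alternative 69; Farm 2 gets 86, best alternative 53. No profitable deviation — NE.
(The remaining 9 profiles each have a profitable deviation by the same check.)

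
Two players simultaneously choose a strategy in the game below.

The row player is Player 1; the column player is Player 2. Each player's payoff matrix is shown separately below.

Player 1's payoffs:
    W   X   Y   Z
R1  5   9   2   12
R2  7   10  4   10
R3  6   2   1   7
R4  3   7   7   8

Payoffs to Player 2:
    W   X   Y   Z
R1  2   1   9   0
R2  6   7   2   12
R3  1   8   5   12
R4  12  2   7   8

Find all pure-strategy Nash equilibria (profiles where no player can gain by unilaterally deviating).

(R1, W): Player 1 can switch to R2 (5 → 7). Not NE.
(R1, X): Player 1 can switch to R2 (9 → 10). Not NE.
(R1, Y): Player 1 can switch to R2 (2 → 4). Not NE.
(R1, Z): Player 2 can switch to W (0 → 2). Not NE.
(R2, W): Player 2 can switch to X (6 → 7). Not NE.
(R2, X): Player 2 can switch to Z (7 → 12). Not NE.
(R2, Y): Player 1 can switch to R4 (4 → 7). Not NE.
(R2, Z): Player 1 can switch to R1 (10 → 12). Not NE.
(The remaining 8 profiles each have a profitable deviation by the same check.)

none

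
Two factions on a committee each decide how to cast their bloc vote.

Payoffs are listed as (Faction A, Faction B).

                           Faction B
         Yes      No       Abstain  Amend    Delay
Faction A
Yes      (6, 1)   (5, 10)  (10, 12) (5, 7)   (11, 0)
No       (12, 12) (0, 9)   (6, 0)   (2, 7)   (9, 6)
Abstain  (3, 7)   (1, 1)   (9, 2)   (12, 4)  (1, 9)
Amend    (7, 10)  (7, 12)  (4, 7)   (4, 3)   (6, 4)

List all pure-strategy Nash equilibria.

Pure-strategy Nash equilibria: (Yes, Abstain) and (No, Yes) and (Amend, No)

For each player, find the best response to each opponent profile; mutual best responses are the pure NE.
Faction A against Yes: payoffs 6, 12, 3, 7 → best response No.
Faction A against No: payoffs 5, 0, 1, 7 → best response Amend.
Faction A against Abstain: payoffs 10, 6, 9, 4 → best response Yes.
Faction A against Amend: payoffs 5, 2, 12, 4 → best response Abstain.
Faction A against Delay: payoffs 11, 9, 1, 6 → best response Yes.
Faction B against Yes: payoffs 1, 10, 12, 7, 0 → best response Abstain.
Faction B against No: payoffs 12, 9, 0, 7, 6 → best response Yes.
Faction B against Abstain: payoffs 7, 1, 2, 4, 9 → best response Delay.
Faction B against Amend: payoffs 10, 12, 7, 3, 4 → best response No.
Mutual best responses: (Yes, Abstain); (No, Yes); (Amend, No).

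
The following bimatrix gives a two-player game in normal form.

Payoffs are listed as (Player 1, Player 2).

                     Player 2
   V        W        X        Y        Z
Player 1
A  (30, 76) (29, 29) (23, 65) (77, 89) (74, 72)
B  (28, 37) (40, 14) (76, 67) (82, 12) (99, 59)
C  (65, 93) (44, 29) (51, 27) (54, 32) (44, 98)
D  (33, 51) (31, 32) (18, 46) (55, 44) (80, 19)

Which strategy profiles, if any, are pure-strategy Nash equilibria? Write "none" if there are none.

Mark each player's best response to every combination of opponents' strategies; a profile where every player is best-responding is a pure Nash equilibrium.
Player 1 against V: payoffs 30, 28, 65, 33 → best response C.
Player 1 against W: payoffs 29, 40, 44, 31 → best response C.
Player 1 against X: payoffs 23, 76, 51, 18 → best response B.
Player 1 against Y: payoffs 77, 82, 54, 55 → best response B.
Player 1 against Z: payoffs 74, 99, 44, 80 → best response B.
Player 2 against A: payoffs 76, 29, 65, 89, 72 → best response Y.
Player 2 against B: payoffs 37, 14, 67, 12, 59 → best response X.
Player 2 against C: payoffs 93, 29, 27, 32, 98 → best response Z.
Player 2 against D: payoffs 51, 32, 46, 44, 19 → best response V.
Mutual best responses: (B, X).

The unique pure-strategy Nash equilibrium is (B, X).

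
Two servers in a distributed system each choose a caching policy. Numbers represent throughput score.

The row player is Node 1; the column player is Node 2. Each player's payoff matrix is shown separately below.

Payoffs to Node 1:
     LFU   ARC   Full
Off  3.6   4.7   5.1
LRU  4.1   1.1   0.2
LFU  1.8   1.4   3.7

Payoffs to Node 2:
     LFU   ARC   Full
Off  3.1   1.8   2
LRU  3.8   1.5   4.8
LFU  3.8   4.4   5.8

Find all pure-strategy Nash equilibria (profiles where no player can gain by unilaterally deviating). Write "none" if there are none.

(Off, LFU): Node 1 can switch to LRU (3.6 → 4.1). Not NE.
(Off, ARC): Node 2 can switch to LFU (1.8 → 3.1). Not NE.
(Off, Full): Node 2 can switch to LFU (2 → 3.1). Not NE.
(LRU, LFU): Node 2 can switch to Full (3.8 → 4.8). Not NE.
(LRU, ARC): Node 1 can switch to Off (1.1 → 4.7). Not NE.
(LRU, Full): Node 1 can switch to Off (0.2 → 5.1). Not NE.
(LFU, LFU): Node 1 can switch to Off (1.8 → 3.6). Not NE.
(LFU, ARC): Node 1 can switch to Off (1.4 → 4.7). Not NE.
(LFU, Full): Node 1 can switch to Off (3.7 → 5.1). Not NE.

This game has no pure Nash equilibrium.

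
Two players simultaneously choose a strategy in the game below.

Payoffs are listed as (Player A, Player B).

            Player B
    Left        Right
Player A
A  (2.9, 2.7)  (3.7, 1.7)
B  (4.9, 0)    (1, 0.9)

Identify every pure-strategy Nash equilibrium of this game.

none

Player A against Left: payoffs 2.9, 4.9 → best response B.
Player A against Right: payoffs 3.7, 1 → best response A.
Player B against A: payoffs 2.7, 1.7 → best response Left.
Player B against B: payoffs 0, 0.9 → best response Right.
No profile is a mutual best response for all players.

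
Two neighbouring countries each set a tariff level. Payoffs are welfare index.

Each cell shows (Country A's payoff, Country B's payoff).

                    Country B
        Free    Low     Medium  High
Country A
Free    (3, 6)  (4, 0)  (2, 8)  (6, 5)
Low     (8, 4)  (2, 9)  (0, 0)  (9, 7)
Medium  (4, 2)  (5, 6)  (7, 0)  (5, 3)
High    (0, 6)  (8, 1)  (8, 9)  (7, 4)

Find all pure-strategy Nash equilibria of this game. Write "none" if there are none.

Country A against Free: payoffs 3, 8, 4, 0 → best response Low.
Country A against Low: payoffs 4, 2, 5, 8 → best response High.
Country A against Medium: payoffs 2, 0, 7, 8 → best response High.
Country A against High: payoffs 6, 9, 5, 7 → best response Low.
Country B against Free: payoffs 6, 0, 8, 5 → best response Medium.
Country B against Low: payoffs 4, 9, 0, 7 → best response Low.
Country B against Medium: payoffs 2, 6, 0, 3 → best response Low.
Country B against High: payoffs 6, 1, 9, 4 → best response Medium.
Mutual best responses: (High, Medium).

Pure NE: (High, Medium)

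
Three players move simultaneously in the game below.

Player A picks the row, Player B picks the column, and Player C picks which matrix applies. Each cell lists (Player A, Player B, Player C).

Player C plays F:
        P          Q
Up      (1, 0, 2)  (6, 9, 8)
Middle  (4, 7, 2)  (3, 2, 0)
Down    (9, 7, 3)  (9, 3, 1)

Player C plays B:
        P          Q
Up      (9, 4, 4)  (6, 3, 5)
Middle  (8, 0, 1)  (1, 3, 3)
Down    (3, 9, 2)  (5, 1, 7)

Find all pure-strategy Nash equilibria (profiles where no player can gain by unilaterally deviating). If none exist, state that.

Mark each player's best response to every combination of opponents' strategies; a profile where every player is best-responding is a pure Nash equilibrium.
Player A against (P, F): payoffs 1, 4, 9 → best response Down.
Player A against (P, B): payoffs 9, 8, 3 → best response Up.
Player A against (Q, F): payoffs 6, 3, 9 → best response Down.
Player A against (Q, B): payoffs 6, 1, 5 → best response Up.
Player B against (Up, F): payoffs 0, 9 → best response Q.
Player B against (Up, B): payoffs 4, 3 → best response P.
Player B against (Middle, F): payoffs 7, 2 → best response P.
Player B against (Middle, B): payoffs 0, 3 → best response Q.
Player B against (Down, F): payoffs 7, 3 → best response P.
Player B against (Down, B): payoffs 9, 1 → best response P.
Player C against (Up, P): payoffs 2, 4 → best response B.
Player C against (Up, Q): payoffs 8, 5 → best response F.
Player C against (Middle, P): payoffs 2, 1 → best response F.
Player C against (Middle, Q): payoffs 0, 3 → best response B.
Player C against (Down, P): payoffs 3, 2 → best response F.
Player C against (Down, Q): payoffs 1, 7 → best response B.
Mutual best responses: (Up, P, B); (Down, P, F).

(Up, P, B), (Down, P, F)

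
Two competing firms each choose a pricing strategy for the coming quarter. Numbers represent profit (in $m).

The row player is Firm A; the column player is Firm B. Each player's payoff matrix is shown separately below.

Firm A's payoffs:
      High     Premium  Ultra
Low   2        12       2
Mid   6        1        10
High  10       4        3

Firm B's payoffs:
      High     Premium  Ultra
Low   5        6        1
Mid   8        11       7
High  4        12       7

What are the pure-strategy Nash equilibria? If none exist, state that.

Pure NE: (Low, Premium)

(Low, High): Firm A can switch to Mid (2 → 6). Not NE.
(Low, Premium): Firm A gets 12, best alternative 4; Firm B gets 6, best alternative 5. No profitable deviation — NE.
(Low, Ultra): Firm A can switch to Mid (2 → 10). Not NE.
(Mid, High): Firm A can switch to High (6 → 10). Not NE.
(Mid, Premium): Firm A can switch to Low (1 → 12). Not NE.
(Mid, Ultra): Firm B can switch to High (7 → 8). Not NE.
(High, High): Firm B can switch to Premium (4 → 12). Not NE.
(High, Premium): Firm A can switch to Low (4 → 12). Not NE.
(High, Ultra): Firm A can switch to Mid (3 → 10). Not NE.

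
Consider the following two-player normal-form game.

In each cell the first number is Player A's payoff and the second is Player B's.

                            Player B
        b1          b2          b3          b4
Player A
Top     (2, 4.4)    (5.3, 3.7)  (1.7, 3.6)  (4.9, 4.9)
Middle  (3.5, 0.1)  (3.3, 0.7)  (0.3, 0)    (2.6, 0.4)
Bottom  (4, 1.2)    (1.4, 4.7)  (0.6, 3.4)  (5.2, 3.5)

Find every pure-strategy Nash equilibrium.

(Top, b1): Player A can switch to Middle (2 → 3.5). Not NE.
(Top, b2): Player B can switch to b1 (3.7 → 4.4). Not NE.
(Top, b3): Player B can switch to b1 (3.6 → 4.4). Not NE.
(Top, b4): Player A can switch to Bottom (4.9 → 5.2). Not NE.
(Middle, b1): Player A can switch to Bottom (3.5 → 4). Not NE.
(Middle, b2): Player A can switch to Top (3.3 → 5.3). Not NE.
(The remaining 6 profiles each have a profitable deviation by the same check.)

No pure-strategy Nash equilibrium.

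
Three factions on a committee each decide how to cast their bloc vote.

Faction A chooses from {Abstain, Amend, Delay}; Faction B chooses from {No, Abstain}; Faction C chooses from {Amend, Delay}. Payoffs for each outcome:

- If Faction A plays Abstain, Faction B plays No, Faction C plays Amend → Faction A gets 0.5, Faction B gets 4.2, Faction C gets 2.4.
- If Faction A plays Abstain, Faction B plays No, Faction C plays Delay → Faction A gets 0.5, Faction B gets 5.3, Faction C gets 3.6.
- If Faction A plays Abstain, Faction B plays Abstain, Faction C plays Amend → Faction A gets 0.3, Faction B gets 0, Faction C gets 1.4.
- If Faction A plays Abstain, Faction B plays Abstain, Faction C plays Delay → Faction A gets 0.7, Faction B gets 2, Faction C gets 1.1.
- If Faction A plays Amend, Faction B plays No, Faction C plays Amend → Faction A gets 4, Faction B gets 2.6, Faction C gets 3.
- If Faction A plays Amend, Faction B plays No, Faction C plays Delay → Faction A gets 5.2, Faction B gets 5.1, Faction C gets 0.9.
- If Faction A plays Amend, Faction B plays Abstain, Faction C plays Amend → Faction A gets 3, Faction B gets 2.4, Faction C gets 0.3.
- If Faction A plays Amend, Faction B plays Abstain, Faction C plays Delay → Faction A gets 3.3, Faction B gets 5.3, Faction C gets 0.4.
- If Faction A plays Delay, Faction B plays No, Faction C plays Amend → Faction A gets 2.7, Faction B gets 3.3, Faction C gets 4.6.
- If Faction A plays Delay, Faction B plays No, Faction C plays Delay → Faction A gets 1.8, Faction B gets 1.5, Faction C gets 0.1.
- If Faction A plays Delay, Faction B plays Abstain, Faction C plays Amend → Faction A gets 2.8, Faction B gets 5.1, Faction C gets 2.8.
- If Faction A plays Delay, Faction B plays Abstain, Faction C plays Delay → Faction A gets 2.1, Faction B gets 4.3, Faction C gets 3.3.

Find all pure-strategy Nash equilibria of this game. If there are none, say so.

For each strategy profile, look for a profitable unilateral deviation.
(Abstain, No, Amend): Faction A can switch to Amend (0.5 → 4). Not NE.
(Abstain, No, Delay): Faction A can switch to Amend (0.5 → 5.2). Not NE.
(Abstain, Abstain, Amend): Faction A can switch to Amend (0.3 → 3). Not NE.
(Abstain, Abstain, Delay): Faction A can switch to Amend (0.7 → 3.3). Not NE.
(Amend, No, Amend): Faction A gets 4, best alternative 2.7; Faction B gets 2.6, best alternative 2.4; Faction C gets 3, best alternative 0.9. No profitable deviation — NE.
(Amend, No, Delay): Faction B can switch to Abstain (5.1 → 5.3). Not NE.
(Amend, Abstain, Amend): Faction B can switch to No (2.4 → 2.6). Not NE.
(Amend, Abstain, Delay): Faction A gets 3.3, best alternative 2.1; Faction B gets 5.3, best alternative 5.1; Faction C gets 0.4, best alternative 0.3. No profitable deviation — NE.
(Delay, No, Amend): Faction A can switch to Amend (2.7 → 4). Not NE.
(Delay, No, Delay): Faction A can switch to Amend (1.8 → 5.2). Not NE.
(The remaining 2 profiles each have a profitable deviation by the same check.)

The pure Nash equilibria are (Amend, No, Amend); (Amend, Abstain, Delay).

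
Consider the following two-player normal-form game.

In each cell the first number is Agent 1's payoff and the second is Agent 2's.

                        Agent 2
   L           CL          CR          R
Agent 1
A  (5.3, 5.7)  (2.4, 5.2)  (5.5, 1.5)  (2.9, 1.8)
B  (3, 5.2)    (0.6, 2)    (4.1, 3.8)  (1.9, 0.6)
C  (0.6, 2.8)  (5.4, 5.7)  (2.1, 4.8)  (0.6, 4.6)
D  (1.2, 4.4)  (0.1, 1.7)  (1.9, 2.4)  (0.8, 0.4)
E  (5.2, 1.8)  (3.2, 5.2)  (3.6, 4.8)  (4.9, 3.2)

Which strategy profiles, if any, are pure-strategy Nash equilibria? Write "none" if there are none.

(A, L): Agent 1 gets 5.3, best alternative 5.2; Agent 2 gets 5.7, best alternative 5.2. No profitable deviation — NE.
(A, CL): Agent 1 can switch to C (2.4 → 5.4). Not NE.
(A, CR): Agent 2 can switch to L (1.5 → 5.7). Not NE.
(A, R): Agent 1 can switch to E (2.9 → 4.9). Not NE.
(B, L): Agent 1 can switch to A (3 → 5.3). Not NE.
(B, CL): Agent 1 can switch to A (0.6 → 2.4). Not NE.
(B, CR): Agent 1 can switch to A (4.1 → 5.5). Not NE.
(B, R): Agent 1 can switch to A (1.9 → 2.9). Not NE.
(C, L): Agent 1 can switch to A (0.6 → 5.3). Not NE.
(C, CL): Agent 1 gets 5.4, best alternative 3.2; Agent 2 gets 5.7, best alternative 4.8. No profitable deviation — NE.
(The remaining 10 profiles each have a profitable deviation by the same check.)

(A, L), (C, CL)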